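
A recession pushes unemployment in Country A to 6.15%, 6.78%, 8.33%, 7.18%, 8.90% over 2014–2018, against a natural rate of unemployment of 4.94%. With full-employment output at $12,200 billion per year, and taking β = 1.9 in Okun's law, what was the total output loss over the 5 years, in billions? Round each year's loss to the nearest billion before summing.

Year 2014: gap = -1.9 × (6.15 - 4.94) = -2.299%, loss ≈ 12200 × 2.299/100 ≈ 280.
Year 2015: gap = -1.9 × (6.78 - 4.94) = -3.496%, loss ≈ 12200 × 3.496/100 ≈ 427.
Year 2016: gap = -1.9 × (8.33 - 4.94) = -6.441%, loss ≈ 12200 × 6.441/100 ≈ 786.
Year 2017: gap = -1.9 × (7.18 - 4.94) = -4.256%, loss ≈ 12200 × 4.256/100 ≈ 519.
Year 2018: gap = -1.9 × (8.9 - 4.94) = -7.524%, loss ≈ 12200 × 7.524/100 ≈ 918.
Total lost output = 280 + 427 + 786 + 519 + 918 = 2930 billion.

$2,930 billion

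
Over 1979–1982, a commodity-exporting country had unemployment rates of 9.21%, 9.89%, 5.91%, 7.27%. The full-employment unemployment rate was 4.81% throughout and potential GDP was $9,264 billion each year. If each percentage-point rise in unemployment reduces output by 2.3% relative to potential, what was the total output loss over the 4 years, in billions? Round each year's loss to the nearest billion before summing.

$2,778 billion

Year 1979: gap = -2.3 × (9.21 - 4.81) = -10.12%, loss ≈ 9264 × 10.12/100 ≈ 938.
Year 1980: gap = -2.3 × (9.89 - 4.81) = -11.684%, loss ≈ 9264 × 11.684/100 ≈ 1082.
Year 1981: gap = -2.3 × (5.91 - 4.81) = -2.53%, loss ≈ 9264 × 2.53/100 ≈ 234.
Year 1982: gap = -2.3 × (7.27 - 4.81) = -5.658%, loss ≈ 9264 × 5.658/100 ≈ 524.
Total lost output = 938 + 1082 + 234 + 524 = 2778 billion.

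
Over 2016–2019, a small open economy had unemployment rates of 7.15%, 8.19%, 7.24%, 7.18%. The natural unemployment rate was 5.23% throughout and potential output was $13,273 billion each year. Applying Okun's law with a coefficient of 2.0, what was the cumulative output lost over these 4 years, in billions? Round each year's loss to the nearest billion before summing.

$2,348 billion

Year 2016: gap = -2.0 × (7.15 - 5.23) = -3.84%, loss ≈ 13273 × 3.84/100 ≈ 510.
Year 2017: gap = -2.0 × (8.19 - 5.23) = -5.92%, loss ≈ 13273 × 5.92/100 ≈ 786.
Year 2018: gap = -2.0 × (7.24 - 5.23) = -4.02%, loss ≈ 13273 × 4.02/100 ≈ 534.
Year 2019: gap = -2.0 × (7.18 - 5.23) = -3.9%, loss ≈ 13273 × 3.9/100 ≈ 518.
Total lost output = 510 + 786 + 534 + 518 = 2348 billion.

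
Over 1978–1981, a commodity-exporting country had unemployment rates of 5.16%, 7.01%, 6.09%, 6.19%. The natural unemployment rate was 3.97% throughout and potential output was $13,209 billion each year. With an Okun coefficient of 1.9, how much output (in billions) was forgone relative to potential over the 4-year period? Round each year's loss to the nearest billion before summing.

Year 1978: gap = -1.9 × (5.16 - 3.97) = -2.261%, loss ≈ 13209 × 2.261/100 ≈ 299.
Year 1979: gap = -1.9 × (7.01 - 3.97) = -5.776%, loss ≈ 13209 × 5.776/100 ≈ 763.
Year 1980: gap = -1.9 × (6.09 - 3.97) = -4.028%, loss ≈ 13209 × 4.028/100 ≈ 532.
Year 1981: gap = -1.9 × (6.19 - 3.97) = -4.218%, loss ≈ 13209 × 4.218/100 ≈ 557.
Total lost output = 299 + 763 + 532 + 557 = 2151 billion.

$2,151 billion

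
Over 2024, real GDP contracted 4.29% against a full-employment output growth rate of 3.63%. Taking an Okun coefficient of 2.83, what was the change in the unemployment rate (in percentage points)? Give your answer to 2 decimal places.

Growth-rate Okun's law: g_Y = g_Y* - β × Δu, so Δu = (g_Y* - g_Y)/β.
Δu = (3.63 + 4.29)/2.83 = 7.92/2.83 = 2.80 percentage points.

2.80 percentage points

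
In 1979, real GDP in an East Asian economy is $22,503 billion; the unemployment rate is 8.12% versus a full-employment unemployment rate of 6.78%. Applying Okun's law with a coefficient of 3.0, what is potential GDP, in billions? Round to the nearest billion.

$23,446 billion

Unemployment gap = 8.12 - 6.78 = 1.34 points, so output gap = -3 × 1.34 = -4.02%.
Since Y = Y* × (1 + gap/100), Y* = 22503/0.9598 ≈ 23446 billion.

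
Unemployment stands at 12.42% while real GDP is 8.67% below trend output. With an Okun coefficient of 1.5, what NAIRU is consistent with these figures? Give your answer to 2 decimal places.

From Okun's law, u - u* = -(output gap)/β = -(-8.67)/1.5 = 5.78 points.
So u* = 12.42 - 5.78 = 6.64%.

6.64%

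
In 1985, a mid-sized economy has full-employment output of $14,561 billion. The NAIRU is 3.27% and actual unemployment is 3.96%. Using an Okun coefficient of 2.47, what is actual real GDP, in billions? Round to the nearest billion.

Unemployment gap = 3.96 - 3.27 = 0.69 points, so the output gap is -2.47 × 0.69 = -1.7043%.
Actual GDP = 14561 × (1 - 1.7043/100) = 14561 × 0.982957 ≈ 14313 billion.

$14,313 billion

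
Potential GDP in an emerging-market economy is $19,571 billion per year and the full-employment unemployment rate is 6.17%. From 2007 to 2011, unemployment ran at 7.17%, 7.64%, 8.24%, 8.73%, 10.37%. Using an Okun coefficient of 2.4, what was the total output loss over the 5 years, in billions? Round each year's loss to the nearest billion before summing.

Year 2007: gap = -2.4 × (7.17 - 6.17) = -2.4%, loss ≈ 19571 × 2.4/100 ≈ 470.
Year 2008: gap = -2.4 × (7.64 - 6.17) = -3.528%, loss ≈ 19571 × 3.528/100 ≈ 690.
Year 2009: gap = -2.4 × (8.24 - 6.17) = -4.968%, loss ≈ 19571 × 4.968/100 ≈ 972.
Year 2010: gap = -2.4 × (8.73 - 6.17) = -6.144%, loss ≈ 19571 × 6.144/100 ≈ 1202.
Year 2011: gap = -2.4 × (10.37 - 6.17) = -10.08%, loss ≈ 19571 × 10.08/100 ≈ 1973.
Total lost output = 470 + 690 + 972 + 1202 + 1973 = 5307 billion.

$5,307 billion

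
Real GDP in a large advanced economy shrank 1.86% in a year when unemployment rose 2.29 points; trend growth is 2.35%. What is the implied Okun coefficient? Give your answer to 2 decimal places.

Growth form: g_Y = g_Y* - β × Δu, so β = (g_Y* - g_Y)/Δu.
β = (2.35 + 1.86)/2.29 = 4.21/2.29 = 1.84.

β ≈ 1.84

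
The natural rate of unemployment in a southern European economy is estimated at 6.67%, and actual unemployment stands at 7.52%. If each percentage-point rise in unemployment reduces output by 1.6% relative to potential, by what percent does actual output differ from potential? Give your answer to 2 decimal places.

-1.36%

The unemployment gap is 7.52 - 6.67 = 0.85 percentage points.
Okun's law gives an output gap of -1.6 × 0.85 = -1.36%, i.e. 1.36% below potential.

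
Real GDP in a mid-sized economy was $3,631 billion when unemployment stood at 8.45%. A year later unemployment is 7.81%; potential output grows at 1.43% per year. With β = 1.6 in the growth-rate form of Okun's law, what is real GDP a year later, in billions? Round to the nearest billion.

$3,720 billion

Δu = 7.81 - 8.45 = -0.64 points.
Okun's law (growth form): g_Y = g_Y* - β × Δu = 1.43 - 1.6 × (-0.64) = 1.43 + 1.024 = 2.454%.
Real GDP in the next year = 3631 × (1 + 2.454/100) = 3631 × 1.02454 ≈ 3720 billion.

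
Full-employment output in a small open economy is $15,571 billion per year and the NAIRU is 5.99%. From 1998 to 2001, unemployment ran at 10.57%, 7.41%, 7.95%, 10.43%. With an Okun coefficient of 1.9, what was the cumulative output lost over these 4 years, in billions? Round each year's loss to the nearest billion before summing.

Year 1998: gap = -1.9 × (10.57 - 5.99) = -8.702%, loss ≈ 15571 × 8.702/100 ≈ 1355.
Year 1999: gap = -1.9 × (7.41 - 5.99) = -2.698%, loss ≈ 15571 × 2.698/100 ≈ 420.
Year 2000: gap = -1.9 × (7.95 - 5.99) = -3.724%, loss ≈ 15571 × 3.724/100 ≈ 580.
Year 2001: gap = -1.9 × (10.43 - 5.99) = -8.436%, loss ≈ 15571 × 8.436/100 ≈ 1314.
Total lost output = 1355 + 420 + 580 + 1314 = 3669 billion.

$3,669 billion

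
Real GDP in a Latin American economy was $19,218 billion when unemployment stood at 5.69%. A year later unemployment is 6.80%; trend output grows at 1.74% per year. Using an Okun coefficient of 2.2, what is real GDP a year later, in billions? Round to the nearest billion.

Δu = 6.8 - 5.69 = 1.11 points.
Okun's law (growth form): g_Y = g_Y* - β × Δu = 1.74 - 2.2 × (1.11) = 1.74 - 2.442 = -0.702%.
Real GDP in the next year = 19218 × (1 - 0.702/100) = 19218 × 0.99298 ≈ 19083 billion.

$19,083 billion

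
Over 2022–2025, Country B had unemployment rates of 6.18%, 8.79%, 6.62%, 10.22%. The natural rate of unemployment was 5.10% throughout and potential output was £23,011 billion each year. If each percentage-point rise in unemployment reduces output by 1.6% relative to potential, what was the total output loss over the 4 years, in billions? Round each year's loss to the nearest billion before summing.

Year 2022: gap = -1.6 × (6.18 - 5.1) = -1.728%, loss ≈ 23011 × 1.728/100 ≈ 398.
Year 2023: gap = -1.6 × (8.79 - 5.1) = -5.904%, loss ≈ 23011 × 5.904/100 ≈ 1359.
Year 2024: gap = -1.6 × (6.62 - 5.1) = -2.432%, loss ≈ 23011 × 2.432/100 ≈ 560.
Year 2025: gap = -1.6 × (10.22 - 5.1) = -8.192%, loss ≈ 23011 × 8.192/100 ≈ 1885.
Total lost output = 398 + 1359 + 560 + 1885 = 4202 billion.

£4,202 billion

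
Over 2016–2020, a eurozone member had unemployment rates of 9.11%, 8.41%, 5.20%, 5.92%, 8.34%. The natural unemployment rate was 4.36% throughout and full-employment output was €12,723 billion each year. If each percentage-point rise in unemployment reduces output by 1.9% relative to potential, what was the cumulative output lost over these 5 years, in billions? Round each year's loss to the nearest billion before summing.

€3,669 billion

Year 2016: gap = -1.9 × (9.11 - 4.36) = -9.025%, loss ≈ 12723 × 9.025/100 ≈ 1148.
Year 2017: gap = -1.9 × (8.41 - 4.36) = -7.695%, loss ≈ 12723 × 7.695/100 ≈ 979.
Year 2018: gap = -1.9 × (5.2 - 4.36) = -1.596%, loss ≈ 12723 × 1.596/100 ≈ 203.
Year 2019: gap = -1.9 × (5.92 - 4.36) = -2.964%, loss ≈ 12723 × 2.964/100 ≈ 377.
Year 2020: gap = -1.9 × (8.34 - 4.36) = -7.562%, loss ≈ 12723 × 7.562/100 ≈ 962.
Total lost output = 1148 + 979 + 203 + 377 + 962 = 3669 billion.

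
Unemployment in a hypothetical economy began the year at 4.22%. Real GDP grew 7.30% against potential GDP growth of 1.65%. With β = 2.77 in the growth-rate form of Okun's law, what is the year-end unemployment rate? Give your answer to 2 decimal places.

2.18%

Growth-rate Okun's law: g_Y = g_Y* - β × Δu, so Δu = (g_Y* - g_Y)/β.
Δu = (1.65 - 7.3)/2.77 = -5.65/2.77 = -2.04 percentage points.
Year-end unemployment = 4.22 - 2.04 = 2.18%.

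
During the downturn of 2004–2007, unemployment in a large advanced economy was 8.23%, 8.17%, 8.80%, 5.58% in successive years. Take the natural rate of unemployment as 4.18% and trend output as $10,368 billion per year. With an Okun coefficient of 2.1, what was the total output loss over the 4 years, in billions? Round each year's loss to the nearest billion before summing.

Year 2004: gap = -2.1 × (8.23 - 4.18) = -8.505%, loss ≈ 10368 × 8.505/100 ≈ 882.
Year 2005: gap = -2.1 × (8.17 - 4.18) = -8.379%, loss ≈ 10368 × 8.379/100 ≈ 869.
Year 2006: gap = -2.1 × (8.8 - 4.18) = -9.702%, loss ≈ 10368 × 9.702/100 ≈ 1006.
Year 2007: gap = -2.1 × (5.58 - 4.18) = -2.94%, loss ≈ 10368 × 2.94/100 ≈ 305.
Total lost output = 882 + 869 + 1006 + 305 = 3062 billion.

$3,062 billion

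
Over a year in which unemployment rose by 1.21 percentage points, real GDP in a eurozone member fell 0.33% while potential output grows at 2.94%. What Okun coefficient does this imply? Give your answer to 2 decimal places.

β ≈ 2.70

Growth form: g_Y = g_Y* - β × Δu, so β = (g_Y* - g_Y)/Δu.
β = (2.94 + 0.33)/1.21 = 3.27/1.21 = 2.70.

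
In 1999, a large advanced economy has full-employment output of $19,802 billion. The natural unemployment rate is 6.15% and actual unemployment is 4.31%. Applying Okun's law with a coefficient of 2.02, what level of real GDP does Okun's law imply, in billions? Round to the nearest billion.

Unemployment gap = 4.31 - 6.15 = -1.84 points, so the output gap is -2.02 × (-1.84) = 3.7168%.
Actual GDP = 19802 × (1 + 3.7168/100) = 19802 × 1.037168 ≈ 20538 billion.

$20,538 billion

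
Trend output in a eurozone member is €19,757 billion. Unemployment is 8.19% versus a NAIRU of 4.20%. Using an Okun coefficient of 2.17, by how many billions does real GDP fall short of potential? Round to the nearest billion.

€1,711 billion

Output gap = -2.17 × (8.19 - 4.2) = -2.17 × 3.99 = -8.6583%.
Actual GDP ≈ 19757 × 0.913417 ≈ 18046 billion, so the shortfall is 19757 - 18046 = 1711 billion.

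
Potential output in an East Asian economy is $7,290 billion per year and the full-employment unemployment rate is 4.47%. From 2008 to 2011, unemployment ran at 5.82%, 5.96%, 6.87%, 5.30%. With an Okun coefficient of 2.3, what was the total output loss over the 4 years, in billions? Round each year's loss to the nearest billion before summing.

Year 2008: gap = -2.3 × (5.82 - 4.47) = -3.105%, loss ≈ 7290 × 3.105/100 ≈ 226.
Year 2009: gap = -2.3 × (5.96 - 4.47) = -3.427%, loss ≈ 7290 × 3.427/100 ≈ 250.
Year 2010: gap = -2.3 × (6.87 - 4.47) = -5.52%, loss ≈ 7290 × 5.52/100 ≈ 402.
Year 2011: gap = -2.3 × (5.3 - 4.47) = -1.909%, loss ≈ 7290 × 1.909/100 ≈ 139.
Total lost output = 226 + 250 + 402 + 139 = 1017 billion.

$1,017 billion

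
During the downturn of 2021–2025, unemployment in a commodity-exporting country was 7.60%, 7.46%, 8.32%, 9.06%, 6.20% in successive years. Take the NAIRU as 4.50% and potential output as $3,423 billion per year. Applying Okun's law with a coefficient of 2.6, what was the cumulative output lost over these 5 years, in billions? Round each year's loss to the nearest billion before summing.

Year 2021: gap = -2.6 × (7.6 - 4.5) = -8.06%, loss ≈ 3423 × 8.06/100 ≈ 276.
Year 2022: gap = -2.6 × (7.46 - 4.5) = -7.696%, loss ≈ 3423 × 7.696/100 ≈ 263.
Year 2023: gap = -2.6 × (8.32 - 4.5) = -9.932%, loss ≈ 3423 × 9.932/100 ≈ 340.
Year 2024: gap = -2.6 × (9.06 - 4.5) = -11.856%, loss ≈ 3423 × 11.856/100 ≈ 406.
Year 2025: gap = -2.6 × (6.2 - 4.5) = -4.42%, loss ≈ 3423 × 4.42/100 ≈ 151.
Total lost output = 276 + 263 + 340 + 406 + 151 = 1436 billion.

$1,436 billion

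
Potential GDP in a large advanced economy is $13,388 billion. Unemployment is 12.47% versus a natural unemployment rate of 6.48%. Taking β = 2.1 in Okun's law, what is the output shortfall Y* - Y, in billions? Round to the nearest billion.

$1,684 billion

Output gap = -2.1 × (12.47 - 6.48) = -2.1 × 5.99 = -12.579%.
Actual GDP ≈ 13388 × 0.87421 ≈ 11704 billion, so the shortfall is 13388 - 11704 = 1684 billion.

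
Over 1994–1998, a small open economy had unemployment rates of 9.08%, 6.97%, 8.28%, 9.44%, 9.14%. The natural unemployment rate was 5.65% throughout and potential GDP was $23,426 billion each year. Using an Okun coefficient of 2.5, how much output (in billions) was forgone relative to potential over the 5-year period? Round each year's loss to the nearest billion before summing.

$8,586 billion

Year 1994: gap = -2.5 × (9.08 - 5.65) = -8.575%, loss ≈ 23426 × 8.575/100 ≈ 2009.
Year 1995: gap = -2.5 × (6.97 - 5.65) = -3.3%, loss ≈ 23426 × 3.3/100 ≈ 773.
Year 1996: gap = -2.5 × (8.28 - 5.65) = -6.575%, loss ≈ 23426 × 6.575/100 ≈ 1540.
Year 1997: gap = -2.5 × (9.44 - 5.65) = -9.475%, loss ≈ 23426 × 9.475/100 ≈ 2220.
Year 1998: gap = -2.5 × (9.14 - 5.65) = -8.725%, loss ≈ 23426 × 8.725/100 ≈ 2044.
Total lost output = 2009 + 773 + 1540 + 2220 + 2044 = 8586 billion.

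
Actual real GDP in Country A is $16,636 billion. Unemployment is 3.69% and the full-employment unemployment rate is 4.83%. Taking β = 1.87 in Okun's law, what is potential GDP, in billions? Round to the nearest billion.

Unemployment gap = 3.69 - 4.83 = -1.14 points, so output gap = -1.87 × (-1.14) = 2.1318%.
Since Y = Y* × (1 + gap/100), Y* = 16636/1.021318 ≈ 16289 billion.

$16,289 billion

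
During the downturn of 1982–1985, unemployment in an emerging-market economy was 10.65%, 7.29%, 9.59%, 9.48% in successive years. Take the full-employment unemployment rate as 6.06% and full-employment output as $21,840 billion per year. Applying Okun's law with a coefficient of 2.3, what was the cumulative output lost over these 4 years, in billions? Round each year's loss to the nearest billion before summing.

$6,415 billion

Year 1982: gap = -2.3 × (10.65 - 6.06) = -10.557%, loss ≈ 21840 × 10.557/100 ≈ 2306.
Year 1983: gap = -2.3 × (7.29 - 6.06) = -2.829%, loss ≈ 21840 × 2.829/100 ≈ 618.
Year 1984: gap = -2.3 × (9.59 - 6.06) = -8.119%, loss ≈ 21840 × 8.119/100 ≈ 1773.
Year 1985: gap = -2.3 × (9.48 - 6.06) = -7.866%, loss ≈ 21840 × 7.866/100 ≈ 1718.
Total lost output = 2306 + 618 + 1773 + 1718 = 6415 billion.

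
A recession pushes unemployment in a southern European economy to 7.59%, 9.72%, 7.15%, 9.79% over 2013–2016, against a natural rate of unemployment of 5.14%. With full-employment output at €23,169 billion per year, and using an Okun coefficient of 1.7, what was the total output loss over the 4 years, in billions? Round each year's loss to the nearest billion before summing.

Year 2013: gap = -1.7 × (7.59 - 5.14) = -4.165%, loss ≈ 23169 × 4.165/100 ≈ 965.
Year 2014: gap = -1.7 × (9.72 - 5.14) = -7.786%, loss ≈ 23169 × 7.786/100 ≈ 1804.
Year 2015: gap = -1.7 × (7.15 - 5.14) = -3.417%, loss ≈ 23169 × 3.417/100 ≈ 792.
Year 2016: gap = -1.7 × (9.79 - 5.14) = -7.905%, loss ≈ 23169 × 7.905/100 ≈ 1832.
Total lost output = 965 + 1804 + 792 + 1832 = 5393 billion.

€5,393 billion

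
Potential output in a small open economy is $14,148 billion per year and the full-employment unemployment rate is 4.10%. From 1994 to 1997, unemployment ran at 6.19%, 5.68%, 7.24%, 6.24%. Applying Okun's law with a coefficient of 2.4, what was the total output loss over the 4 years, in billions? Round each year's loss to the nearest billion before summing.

$3,039 billion

Year 1994: gap = -2.4 × (6.19 - 4.1) = -5.016%, loss ≈ 14148 × 5.016/100 ≈ 710.
Year 1995: gap = -2.4 × (5.68 - 4.1) = -3.792%, loss ≈ 14148 × 3.792/100 ≈ 536.
Year 1996: gap = -2.4 × (7.24 - 4.1) = -7.536%, loss ≈ 14148 × 7.536/100 ≈ 1066.
Year 1997: gap = -2.4 × (6.24 - 4.1) = -5.136%, loss ≈ 14148 × 5.136/100 ≈ 727.
Total lost output = 710 + 536 + 1066 + 727 = 3039 billion.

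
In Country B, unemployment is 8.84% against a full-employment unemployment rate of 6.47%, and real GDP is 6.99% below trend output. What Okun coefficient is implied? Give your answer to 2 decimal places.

β ≈ 2.95

Okun's law: output gap = -β × (u - u*).
-6.99 = -β × (8.84 - 6.47) = -β × 2.37, so β = 6.99/2.37 = 2.95.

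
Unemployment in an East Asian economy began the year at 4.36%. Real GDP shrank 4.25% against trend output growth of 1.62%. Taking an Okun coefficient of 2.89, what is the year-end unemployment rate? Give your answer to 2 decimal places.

6.39%

Growth-rate Okun's law: g_Y = g_Y* - β × Δu, so Δu = (g_Y* - g_Y)/β.
Δu = (1.62 + 4.25)/2.89 = 5.87/2.89 = 2.03 percentage points.
Year-end unemployment = 4.36 + 2.03 = 6.39%.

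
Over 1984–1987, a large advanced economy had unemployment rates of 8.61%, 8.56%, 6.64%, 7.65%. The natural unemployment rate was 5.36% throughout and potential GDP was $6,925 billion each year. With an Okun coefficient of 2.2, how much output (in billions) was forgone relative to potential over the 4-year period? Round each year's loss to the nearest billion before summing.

$1,527 billion

Year 1984: gap = -2.2 × (8.61 - 5.36) = -7.15%, loss ≈ 6925 × 7.15/100 ≈ 495.
Year 1985: gap = -2.2 × (8.56 - 5.36) = -7.04%, loss ≈ 6925 × 7.04/100 ≈ 488.
Year 1986: gap = -2.2 × (6.64 - 5.36) = -2.816%, loss ≈ 6925 × 2.816/100 ≈ 195.
Year 1987: gap = -2.2 × (7.65 - 5.36) = -5.038%, loss ≈ 6925 × 5.038/100 ≈ 349.
Total lost output = 495 + 488 + 195 + 349 = 1527 billion.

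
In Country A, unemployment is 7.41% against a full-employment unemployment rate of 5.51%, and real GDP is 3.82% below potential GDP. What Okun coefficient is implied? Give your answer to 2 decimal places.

Okun's law: output gap = -β × (u - u*).
-3.82 = -β × (7.41 - 5.51) = -β × 1.9, so β = 3.82/1.9 = 2.01.

β ≈ 2.01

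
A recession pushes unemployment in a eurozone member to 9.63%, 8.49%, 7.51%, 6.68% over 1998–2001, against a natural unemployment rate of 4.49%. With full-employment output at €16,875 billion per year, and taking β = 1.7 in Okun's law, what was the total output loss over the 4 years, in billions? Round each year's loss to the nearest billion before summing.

Year 1998: gap = -1.7 × (9.63 - 4.49) = -8.738%, loss ≈ 16875 × 8.738/100 ≈ 1475.
Year 1999: gap = -1.7 × (8.49 - 4.49) = -6.8%, loss ≈ 16875 × 6.8/100 ≈ 1148.
Year 2000: gap = -1.7 × (7.51 - 4.49) = -5.134%, loss ≈ 16875 × 5.134/100 ≈ 866.
Year 2001: gap = -1.7 × (6.68 - 4.49) = -3.723%, loss ≈ 16875 × 3.723/100 ≈ 628.
Total lost output = 1475 + 1148 + 866 + 628 = 4117 billion.

€4,117 billion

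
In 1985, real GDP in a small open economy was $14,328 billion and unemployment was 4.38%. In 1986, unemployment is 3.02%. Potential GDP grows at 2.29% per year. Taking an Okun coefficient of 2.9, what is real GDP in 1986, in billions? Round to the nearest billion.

Δu = 3.02 - 4.38 = -1.36 points.
Okun's law (growth form): g_Y = g_Y* - β × Δu = 2.29 - 2.9 × (-1.36) = 2.29 + 3.944 = 6.234%.
Real GDP in the next year = 14328 × (1 + 6.234/100) = 14328 × 1.06234 ≈ 15221 billion.

$15,221 billion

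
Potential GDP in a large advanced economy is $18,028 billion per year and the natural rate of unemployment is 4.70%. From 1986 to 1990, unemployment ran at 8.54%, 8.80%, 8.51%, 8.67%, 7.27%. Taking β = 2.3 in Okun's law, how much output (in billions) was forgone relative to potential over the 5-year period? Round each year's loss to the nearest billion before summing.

$7,584 billion

Year 1986: gap = -2.3 × (8.54 - 4.7) = -8.832%, loss ≈ 18028 × 8.832/100 ≈ 1592.
Year 1987: gap = -2.3 × (8.8 - 4.7) = -9.43%, loss ≈ 18028 × 9.43/100 ≈ 1700.
Year 1988: gap = -2.3 × (8.51 - 4.7) = -8.763%, loss ≈ 18028 × 8.763/100 ≈ 1580.
Year 1989: gap = -2.3 × (8.67 - 4.7) = -9.131%, loss ≈ 18028 × 9.131/100 ≈ 1646.
Year 1990: gap = -2.3 × (7.27 - 4.7) = -5.911%, loss ≈ 18028 × 5.911/100 ≈ 1066.
Total lost output = 1592 + 1700 + 1580 + 1646 + 1066 = 7584 billion.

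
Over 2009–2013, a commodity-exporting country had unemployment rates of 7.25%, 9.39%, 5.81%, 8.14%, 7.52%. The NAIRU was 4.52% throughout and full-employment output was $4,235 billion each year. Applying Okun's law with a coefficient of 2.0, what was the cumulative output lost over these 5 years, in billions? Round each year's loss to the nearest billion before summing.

Year 2009: gap = -2.0 × (7.25 - 4.52) = -5.46%, loss ≈ 4235 × 5.46/100 ≈ 231.
Year 2010: gap = -2.0 × (9.39 - 4.52) = -9.74%, loss ≈ 4235 × 9.74/100 ≈ 412.
Year 2011: gap = -2.0 × (5.81 - 4.52) = -2.58%, loss ≈ 4235 × 2.58/100 ≈ 109.
Year 2012: gap = -2.0 × (8.14 - 4.52) = -7.24%, loss ≈ 4235 × 7.24/100 ≈ 307.
Year 2013: gap = -2.0 × (7.52 - 4.52) = -6%, loss ≈ 4235 × 6/100 ≈ 254.
Total lost output = 231 + 412 + 109 + 307 + 254 = 1313 billion.

$1,313 billion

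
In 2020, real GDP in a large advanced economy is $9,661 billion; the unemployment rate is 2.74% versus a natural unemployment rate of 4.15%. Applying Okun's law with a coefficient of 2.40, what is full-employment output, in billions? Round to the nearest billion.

Unemployment gap = 2.74 - 4.15 = -1.41 points, so output gap = -2.4 × (-1.41) = 3.384%.
Since Y = Y* × (1 + gap/100), Y* = 9661/1.03384 ≈ 9345 billion.

$9,345 billion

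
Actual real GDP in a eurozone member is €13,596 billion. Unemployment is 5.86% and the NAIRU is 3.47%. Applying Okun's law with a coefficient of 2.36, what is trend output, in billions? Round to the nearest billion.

€14,409 billion

Unemployment gap = 5.86 - 3.47 = 2.39 points, so output gap = -2.36 × 2.39 = -5.6404%.
Since Y = Y* × (1 + gap/100), Y* = 13596/0.943596 ≈ 14409 billion.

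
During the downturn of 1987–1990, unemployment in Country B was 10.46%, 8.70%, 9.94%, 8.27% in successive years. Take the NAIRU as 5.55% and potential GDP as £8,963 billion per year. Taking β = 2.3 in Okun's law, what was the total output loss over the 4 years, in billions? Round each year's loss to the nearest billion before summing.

£3,127 billion

Year 1987: gap = -2.3 × (10.46 - 5.55) = -11.293%, loss ≈ 8963 × 11.293/100 ≈ 1012.
Year 1988: gap = -2.3 × (8.7 - 5.55) = -7.245%, loss ≈ 8963 × 7.245/100 ≈ 649.
Year 1989: gap = -2.3 × (9.94 - 5.55) = -10.097%, loss ≈ 8963 × 10.097/100 ≈ 905.
Year 1990: gap = -2.3 × (8.27 - 5.55) = -6.256%, loss ≈ 8963 × 6.256/100 ≈ 561.
Total lost output = 1012 + 649 + 905 + 561 = 3127 billion.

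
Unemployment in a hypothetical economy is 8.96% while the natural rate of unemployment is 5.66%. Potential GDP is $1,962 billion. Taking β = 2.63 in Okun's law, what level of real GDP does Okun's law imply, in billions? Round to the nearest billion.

$1,792 billion

Unemployment gap = 8.96 - 5.66 = 3.3 points, so the output gap is -2.63 × 3.3 = -8.679%.
Actual GDP = 1962 × (1 - 8.679/100) = 1962 × 0.91321 ≈ 1792 billion.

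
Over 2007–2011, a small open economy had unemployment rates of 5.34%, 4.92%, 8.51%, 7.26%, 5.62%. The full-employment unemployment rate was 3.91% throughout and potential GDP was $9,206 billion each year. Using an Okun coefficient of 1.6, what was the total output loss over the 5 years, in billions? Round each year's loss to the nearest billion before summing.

Year 2007: gap = -1.6 × (5.34 - 3.91) = -2.288%, loss ≈ 9206 × 2.288/100 ≈ 211.
Year 2008: gap = -1.6 × (4.92 - 3.91) = -1.616%, loss ≈ 9206 × 1.616/100 ≈ 149.
Year 2009: gap = -1.6 × (8.51 - 3.91) = -7.36%, loss ≈ 9206 × 7.36/100 ≈ 678.
Year 2010: gap = -1.6 × (7.26 - 3.91) = -5.36%, loss ≈ 9206 × 5.36/100 ≈ 493.
Year 2011: gap = -1.6 × (5.62 - 3.91) = -2.736%, loss ≈ 9206 × 2.736/100 ≈ 252.
Total lost output = 211 + 149 + 678 + 493 + 252 = 1783 billion.

$1,783 billion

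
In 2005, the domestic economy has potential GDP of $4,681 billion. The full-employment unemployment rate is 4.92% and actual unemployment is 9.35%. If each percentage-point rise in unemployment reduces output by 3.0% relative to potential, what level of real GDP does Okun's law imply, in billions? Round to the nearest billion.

Unemployment gap = 9.35 - 4.92 = 4.43 points, so the output gap is -3 × 4.43 = -13.29%.
Actual GDP = 4681 × (1 - 13.29/100) = 4681 × 0.8671 ≈ 4059 billion.

$4,059 billion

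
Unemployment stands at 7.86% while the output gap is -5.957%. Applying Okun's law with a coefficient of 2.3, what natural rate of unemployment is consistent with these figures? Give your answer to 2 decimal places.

From Okun's law, u - u* = -(output gap)/β = -(-5.957)/2.3 = 2.59 points.
So u* = 7.86 - 2.59 = 5.27%.

5.27%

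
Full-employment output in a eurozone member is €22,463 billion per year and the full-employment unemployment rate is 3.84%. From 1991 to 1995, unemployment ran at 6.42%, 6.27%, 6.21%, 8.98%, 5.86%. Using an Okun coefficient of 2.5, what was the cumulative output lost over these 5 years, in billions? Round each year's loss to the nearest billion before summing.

€8,165 billion

Year 1991: gap = -2.5 × (6.42 - 3.84) = -6.45%, loss ≈ 22463 × 6.45/100 ≈ 1449.
Year 1992: gap = -2.5 × (6.27 - 3.84) = -6.075%, loss ≈ 22463 × 6.075/100 ≈ 1365.
Year 1993: gap = -2.5 × (6.21 - 3.84) = -5.925%, loss ≈ 22463 × 5.925/100 ≈ 1331.
Year 1994: gap = -2.5 × (8.98 - 3.84) = -12.85%, loss ≈ 22463 × 12.85/100 ≈ 2886.
Year 1995: gap = -2.5 × (5.86 - 3.84) = -5.05%, loss ≈ 22463 × 5.05/100 ≈ 1134.
Total lost output = 1449 + 1365 + 1331 + 2886 + 1134 = 8165 billion.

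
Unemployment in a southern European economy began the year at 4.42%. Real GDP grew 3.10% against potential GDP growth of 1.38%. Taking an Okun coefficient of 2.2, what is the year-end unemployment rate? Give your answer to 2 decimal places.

Growth-rate Okun's law: g_Y = g_Y* - β × Δu, so Δu = (g_Y* - g_Y)/β.
Δu = (1.38 - 3.1)/2.2 = -1.72/2.2 = -0.78 percentage points.
Year-end unemployment = 4.42 - 0.78 = 3.64%.

3.64%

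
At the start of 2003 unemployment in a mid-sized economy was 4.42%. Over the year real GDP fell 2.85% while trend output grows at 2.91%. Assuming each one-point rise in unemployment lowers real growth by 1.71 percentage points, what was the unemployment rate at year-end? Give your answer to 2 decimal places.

Growth-rate Okun's law: g_Y = g_Y* - β × Δu, so Δu = (g_Y* - g_Y)/β.
Δu = (2.91 + 2.85)/1.71 = 5.76/1.71 = 3.37 percentage points.
Year-end unemployment = 4.42 + 3.37 = 7.79%.

7.79%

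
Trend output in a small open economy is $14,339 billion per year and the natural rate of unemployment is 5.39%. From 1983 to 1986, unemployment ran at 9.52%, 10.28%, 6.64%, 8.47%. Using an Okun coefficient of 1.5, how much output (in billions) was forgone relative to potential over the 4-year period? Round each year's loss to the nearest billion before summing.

$2,871 billion

Year 1983: gap = -1.5 × (9.52 - 5.39) = -6.195%, loss ≈ 14339 × 6.195/100 ≈ 888.
Year 1984: gap = -1.5 × (10.28 - 5.39) = -7.335%, loss ≈ 14339 × 7.335/100 ≈ 1052.
Year 1985: gap = -1.5 × (6.64 - 5.39) = -1.875%, loss ≈ 14339 × 1.875/100 ≈ 269.
Year 1986: gap = -1.5 × (8.47 - 5.39) = -4.62%, loss ≈ 14339 × 4.62/100 ≈ 662.
Total lost output = 888 + 1052 + 269 + 662 = 2871 billion.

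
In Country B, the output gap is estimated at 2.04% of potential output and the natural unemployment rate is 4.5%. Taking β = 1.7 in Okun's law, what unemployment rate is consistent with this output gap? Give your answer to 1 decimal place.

3.3%

From Okun's law, u - u* = -(output gap)/β = -(2.04)/1.7 = -1.2 points.
So u = 4.5 - 1.2 = 3.3%.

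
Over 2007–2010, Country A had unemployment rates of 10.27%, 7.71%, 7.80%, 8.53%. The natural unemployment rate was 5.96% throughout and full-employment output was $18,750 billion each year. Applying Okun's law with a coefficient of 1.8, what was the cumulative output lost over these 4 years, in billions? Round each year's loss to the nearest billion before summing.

$3,534 billion

Year 2007: gap = -1.8 × (10.27 - 5.96) = -7.758%, loss ≈ 18750 × 7.758/100 ≈ 1455.
Year 2008: gap = -1.8 × (7.71 - 5.96) = -3.15%, loss ≈ 18750 × 3.15/100 ≈ 591.
Year 2009: gap = -1.8 × (7.8 - 5.96) = -3.312%, loss ≈ 18750 × 3.312/100 ≈ 621.
Year 2010: gap = -1.8 × (8.53 - 5.96) = -4.626%, loss ≈ 18750 × 4.626/100 ≈ 867.
Total lost output = 1455 + 591 + 621 + 867 = 3534 billion.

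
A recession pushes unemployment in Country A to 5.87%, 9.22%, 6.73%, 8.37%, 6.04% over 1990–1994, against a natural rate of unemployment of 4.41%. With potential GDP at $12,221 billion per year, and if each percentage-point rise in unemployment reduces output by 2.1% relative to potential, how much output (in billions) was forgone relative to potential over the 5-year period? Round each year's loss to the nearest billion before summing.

Year 1990: gap = -2.1 × (5.87 - 4.41) = -3.066%, loss ≈ 12221 × 3.066/100 ≈ 375.
Year 1991: gap = -2.1 × (9.22 - 4.41) = -10.101%, loss ≈ 12221 × 10.101/100 ≈ 1234.
Year 1992: gap = -2.1 × (6.73 - 4.41) = -4.872%, loss ≈ 12221 × 4.872/100 ≈ 595.
Year 1993: gap = -2.1 × (8.37 - 4.41) = -8.316%, loss ≈ 12221 × 8.316/100 ≈ 1016.
Year 1994: gap = -2.1 × (6.04 - 4.41) = -3.423%, loss ≈ 12221 × 3.423/100 ≈ 418.
Total lost output = 375 + 1234 + 595 + 1016 + 418 = 3638 billion.

$3,638 billion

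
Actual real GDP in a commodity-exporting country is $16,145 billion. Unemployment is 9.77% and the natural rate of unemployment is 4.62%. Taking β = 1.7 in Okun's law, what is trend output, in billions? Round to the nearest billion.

$17,694 billion

Unemployment gap = 9.77 - 4.62 = 5.15 points, so output gap = -1.7 × 5.15 = -8.755%.
Since Y = Y* × (1 + gap/100), Y* = 16145/0.91245 ≈ 17694 billion.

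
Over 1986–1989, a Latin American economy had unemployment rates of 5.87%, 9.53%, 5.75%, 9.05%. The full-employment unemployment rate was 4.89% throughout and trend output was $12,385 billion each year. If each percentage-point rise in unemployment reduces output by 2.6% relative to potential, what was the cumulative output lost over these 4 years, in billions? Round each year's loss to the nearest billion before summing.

Year 1986: gap = -2.6 × (5.87 - 4.89) = -2.548%, loss ≈ 12385 × 2.548/100 ≈ 316.
Year 1987: gap = -2.6 × (9.53 - 4.89) = -12.064%, loss ≈ 12385 × 12.064/100 ≈ 1494.
Year 1988: gap = -2.6 × (5.75 - 4.89) = -2.236%, loss ≈ 12385 × 2.236/100 ≈ 277.
Year 1989: gap = -2.6 × (9.05 - 4.89) = -10.816%, loss ≈ 12385 × 10.816/100 ≈ 1340.
Total lost output = 316 + 1494 + 277 + 1340 = 3427 billion.

$3,427 billion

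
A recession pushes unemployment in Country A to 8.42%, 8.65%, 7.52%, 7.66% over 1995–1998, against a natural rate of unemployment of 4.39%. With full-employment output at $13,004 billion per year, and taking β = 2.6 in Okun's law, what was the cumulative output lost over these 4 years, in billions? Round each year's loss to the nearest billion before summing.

$4,967 billion

Year 1995: gap = -2.6 × (8.42 - 4.39) = -10.478%, loss ≈ 13004 × 10.478/100 ≈ 1363.
Year 1996: gap = -2.6 × (8.65 - 4.39) = -11.076%, loss ≈ 13004 × 11.076/100 ≈ 1440.
Year 1997: gap = -2.6 × (7.52 - 4.39) = -8.138%, loss ≈ 13004 × 8.138/100 ≈ 1058.
Year 1998: gap = -2.6 × (7.66 - 4.39) = -8.502%, loss ≈ 13004 × 8.502/100 ≈ 1106.
Total lost output = 1363 + 1440 + 1058 + 1106 = 4967 billion.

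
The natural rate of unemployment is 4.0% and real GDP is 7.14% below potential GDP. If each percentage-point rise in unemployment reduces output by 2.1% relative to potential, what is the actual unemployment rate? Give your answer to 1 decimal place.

7.4%

From Okun's law, u - u* = -(output gap)/β = -(-7.14)/2.1 = 3.4 points.
So u = 4 + 3.4 = 7.4%.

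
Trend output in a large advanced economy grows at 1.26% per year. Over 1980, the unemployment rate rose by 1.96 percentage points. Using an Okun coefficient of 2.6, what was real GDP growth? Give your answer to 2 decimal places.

Growth-rate Okun's law: g_Y = g_Y* - β × Δu.
g_Y = 1.26 - 2.6 × (1.96) = 1.26 - 5.096 = -3.836%, i.e. -3.84% to 2 d.p.

-3.84%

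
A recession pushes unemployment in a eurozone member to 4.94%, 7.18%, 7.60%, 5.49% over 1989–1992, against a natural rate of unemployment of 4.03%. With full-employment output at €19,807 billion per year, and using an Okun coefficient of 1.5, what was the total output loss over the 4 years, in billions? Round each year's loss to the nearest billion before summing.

€2,701 billion

Year 1989: gap = -1.5 × (4.94 - 4.03) = -1.365%, loss ≈ 19807 × 1.365/100 ≈ 270.
Year 1990: gap = -1.5 × (7.18 - 4.03) = -4.725%, loss ≈ 19807 × 4.725/100 ≈ 936.
Year 1991: gap = -1.5 × (7.6 - 4.03) = -5.355%, loss ≈ 19807 × 5.355/100 ≈ 1061.
Year 1992: gap = -1.5 × (5.49 - 4.03) = -2.19%, loss ≈ 19807 × 2.19/100 ≈ 434.
Total lost output = 270 + 936 + 1061 + 434 = 2701 billion.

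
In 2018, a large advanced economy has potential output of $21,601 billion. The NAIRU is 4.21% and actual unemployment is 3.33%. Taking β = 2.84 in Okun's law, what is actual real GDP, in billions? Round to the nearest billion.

$22,141 billion

Unemployment gap = 3.33 - 4.21 = -0.88 points, so the output gap is -2.84 × (-0.88) = 2.4992%.
Actual GDP = 21601 × (1 + 2.4992/100) = 21601 × 1.024992 ≈ 22141 billion.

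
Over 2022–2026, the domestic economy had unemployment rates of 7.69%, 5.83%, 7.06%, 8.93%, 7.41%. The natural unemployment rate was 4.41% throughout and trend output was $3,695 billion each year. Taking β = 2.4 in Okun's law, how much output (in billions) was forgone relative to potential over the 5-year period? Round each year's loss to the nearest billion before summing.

Year 2022: gap = -2.4 × (7.69 - 4.41) = -7.872%, loss ≈ 3695 × 7.872/100 ≈ 291.
Year 2023: gap = -2.4 × (5.83 - 4.41) = -3.408%, loss ≈ 3695 × 3.408/100 ≈ 126.
Year 2024: gap = -2.4 × (7.06 - 4.41) = -6.36%, loss ≈ 3695 × 6.36/100 ≈ 235.
Year 2025: gap = -2.4 × (8.93 - 4.41) = -10.848%, loss ≈ 3695 × 10.848/100 ≈ 401.
Year 2026: gap = -2.4 × (7.41 - 4.41) = -7.2%, loss ≈ 3695 × 7.2/100 ≈ 266.
Total lost output = 291 + 126 + 235 + 401 + 266 = 1319 billion.

$1,319 billion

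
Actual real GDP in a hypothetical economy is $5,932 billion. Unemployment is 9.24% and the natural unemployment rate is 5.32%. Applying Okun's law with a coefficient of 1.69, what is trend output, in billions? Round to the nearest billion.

$6,353 billion

Unemployment gap = 9.24 - 5.32 = 3.92 points, so output gap = -1.69 × 3.92 = -6.6248%.
Since Y = Y* × (1 + gap/100), Y* = 5932/0.933752 ≈ 6353 billion.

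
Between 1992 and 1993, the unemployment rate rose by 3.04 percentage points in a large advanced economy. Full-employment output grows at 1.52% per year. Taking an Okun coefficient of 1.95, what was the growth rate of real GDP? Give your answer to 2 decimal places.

Growth-rate Okun's law: g_Y = g_Y* - β × Δu.
g_Y = 1.52 - 1.95 × (3.04) = 1.52 - 5.928 = -4.408%, i.e. -4.41% to 2 d.p.

-4.41%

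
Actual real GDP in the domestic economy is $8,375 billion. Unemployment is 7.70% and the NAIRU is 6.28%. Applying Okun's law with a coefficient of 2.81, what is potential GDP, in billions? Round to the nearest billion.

Unemployment gap = 7.7 - 6.28 = 1.42 points, so output gap = -2.81 × 1.42 = -3.9902%.
Since Y = Y* × (1 + gap/100), Y* = 8375/0.960098 ≈ 8723 billion.

$8,723 billion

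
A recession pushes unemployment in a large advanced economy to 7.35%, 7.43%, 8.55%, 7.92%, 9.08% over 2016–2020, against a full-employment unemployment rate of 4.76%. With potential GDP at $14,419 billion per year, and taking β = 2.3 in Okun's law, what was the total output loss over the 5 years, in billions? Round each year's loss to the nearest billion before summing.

Year 2016: gap = -2.3 × (7.35 - 4.76) = -5.957%, loss ≈ 14419 × 5.957/100 ≈ 859.
Year 2017: gap = -2.3 × (7.43 - 4.76) = -6.141%, loss ≈ 14419 × 6.141/100 ≈ 885.
Year 2018: gap = -2.3 × (8.55 - 4.76) = -8.717%, loss ≈ 14419 × 8.717/100 ≈ 1257.
Year 2019: gap = -2.3 × (7.92 - 4.76) = -7.268%, loss ≈ 14419 × 7.268/100 ≈ 1048.
Year 2020: gap = -2.3 × (9.08 - 4.76) = -9.936%, loss ≈ 14419 × 9.936/100 ≈ 1433.
Total lost output = 859 + 885 + 1257 + 1048 + 1433 = 5482 billion.

$5,482 billion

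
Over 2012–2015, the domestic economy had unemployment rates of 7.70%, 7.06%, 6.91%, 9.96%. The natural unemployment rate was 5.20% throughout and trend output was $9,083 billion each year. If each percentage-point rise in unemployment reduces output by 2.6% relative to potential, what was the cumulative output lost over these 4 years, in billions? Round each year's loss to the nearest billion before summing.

Year 2012: gap = -2.6 × (7.7 - 5.2) = -6.5%, loss ≈ 9083 × 6.5/100 ≈ 590.
Year 2013: gap = -2.6 × (7.06 - 5.2) = -4.836%, loss ≈ 9083 × 4.836/100 ≈ 439.
Year 2014: gap = -2.6 × (6.91 - 5.2) = -4.446%, loss ≈ 9083 × 4.446/100 ≈ 404.
Year 2015: gap = -2.6 × (9.96 - 5.2) = -12.376%, loss ≈ 9083 × 12.376/100 ≈ 1124.
Total lost output = 590 + 439 + 404 + 1124 = 2557 billion.

$2,557 billion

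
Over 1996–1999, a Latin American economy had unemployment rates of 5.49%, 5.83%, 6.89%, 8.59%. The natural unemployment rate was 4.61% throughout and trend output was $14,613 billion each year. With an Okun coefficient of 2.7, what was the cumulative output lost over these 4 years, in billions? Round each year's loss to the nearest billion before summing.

Year 1996: gap = -2.7 × (5.49 - 4.61) = -2.376%, loss ≈ 14613 × 2.376/100 ≈ 347.
Year 1997: gap = -2.7 × (5.83 - 4.61) = -3.294%, loss ≈ 14613 × 3.294/100 ≈ 481.
Year 1998: gap = -2.7 × (6.89 - 4.61) = -6.156%, loss ≈ 14613 × 6.156/100 ≈ 900.
Year 1999: gap = -2.7 × (8.59 - 4.61) = -10.746%, loss ≈ 14613 × 10.746/100 ≈ 1570.
Total lost output = 347 + 481 + 900 + 1570 = 3298 billion.

$3,298 billion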